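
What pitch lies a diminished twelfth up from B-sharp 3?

The twelfth's letter: B up five letter names plus an octave → F.
A diminished twelfth spans 18 semitones, so from B#3 the target pitch is F#5.

F-sharp 5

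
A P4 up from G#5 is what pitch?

Counting four letter names up from G lands on C.
Moving 5 semitones up from G#5 (the size of a perfect fourth) reaches C#6.

C#6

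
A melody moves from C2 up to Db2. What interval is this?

C to D spans two letter names (C-D), so the interval is some kind of second.
At 1 semitone, C2→Db2 falls one short of a major second: minor.

minor 2nd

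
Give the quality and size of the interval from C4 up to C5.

C to C is the same letter name, plus an octave: an octave.
Counting semitones, C4→C5 is 12, which is the perfect octave.

perfect octave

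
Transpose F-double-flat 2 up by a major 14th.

E-double-flat 4

Counting seven letter names plus an octave up from F lands on E.
A major fourteenth is 23 semitones; 23 semitones up from Fbb2 gives Ebb4.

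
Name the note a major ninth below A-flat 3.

G-flat 2

Two letters down from A (plus an octave) reaches G.
A major ninth spans 14 semitones, so from Ab3 the target pitch is Gb2.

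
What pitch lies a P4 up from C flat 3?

F flat 3

Counting four letter names up from C lands on F.
Moving 5 semitones up from Cb3 (the size of a perfect fourth) reaches Fb3.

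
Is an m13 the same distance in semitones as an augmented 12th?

A minor thirteenth = 20 semitones = an augmented twelfth; enharmonically equal.

Yes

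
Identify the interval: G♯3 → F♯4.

minor seventh

G to F spans seven letter names (G-A-B-C-D-E-F) — that makes it a seventh of some quality.
G#3 to F#4 is 10 semitones, a half step short of the major seventh (11), so this is minor.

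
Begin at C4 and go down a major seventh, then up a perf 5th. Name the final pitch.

A major seventh down from C4 is Db3.
A perfect fifth up from Db3 is Ab3.

Ab3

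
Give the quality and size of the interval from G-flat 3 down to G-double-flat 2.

Descending from Gb3 to Gbb2 is the same interval as ascending Gbb2 to Gb3.
G to G is the same letter name, plus an octave, so the interval is some kind of octave.
A perfect octave would be 12 semitones; Gbb2 to Gb3 is 13, one semitone wider, so the interval is augmented.

A8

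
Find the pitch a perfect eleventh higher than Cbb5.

Fbb6

The eleventh's letter: C up four letter names plus an octave → F.
A perfect eleventh spans 17 semitones, so from Cbb5 the target pitch is Fbb6.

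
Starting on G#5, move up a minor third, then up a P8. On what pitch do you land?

A minor third up from G#5 is B5.
A perfect octave up from B5 is B6.

B6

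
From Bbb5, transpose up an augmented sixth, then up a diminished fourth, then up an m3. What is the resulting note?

Ebb7

Bbb5 up an augmented sixth → G6 (10 semitones).
A diminished fourth up from G6 is Cb7.
Cb7 up a minor third → Ebb7 (3 semitones).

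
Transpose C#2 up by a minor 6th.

The sixth takes the letter from C up to A.
Moving 8 semitones up from C#2 (the size of a minor sixth) reaches A2.

A2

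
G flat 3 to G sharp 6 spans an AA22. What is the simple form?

Subtracting seven from the interval number removes an octave: 22 − 14 = 8.
Quality carries through unchanged, so the simple form is a doubly augmented octave.

AA8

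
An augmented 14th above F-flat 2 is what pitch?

E 4

The fourteenth's letter: F up seven letter names plus an octave → E.
An augmented fourteenth spans 24 semitones, so from Fb2 the target pitch is E4.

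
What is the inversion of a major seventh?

Interval numbers invert to sum to nine: 7 + 2 = 9, so a seventh inverts to a second.
Quality inverts too: major becomes minor. That makes the inversion a minor second.

m2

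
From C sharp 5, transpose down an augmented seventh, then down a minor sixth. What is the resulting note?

C#5 down an augmented seventh → Db4 (12 semitones).
Db4 down a minor sixth → F3 (8 semitones).

F 3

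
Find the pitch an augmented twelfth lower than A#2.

Five letters down from A (plus an octave) reaches D.
Moving 20 semitones down from A#2 (the size of an augmented twelfth) reaches D1.

D1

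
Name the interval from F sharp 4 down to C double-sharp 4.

Descending from F#4 to C##4 is the same interval as ascending C##4 to F#4.
C to F spans four letter names (C-D-E-F) — that makes it a fourth of some quality.
C##4 to F#4 spans 4 semitones — one semitone narrower than the perfect fourth (5) — giving a diminished fourth.

diminished fourth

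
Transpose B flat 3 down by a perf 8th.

B flat 2

An octave keeps the letter name B, an octave down from B.
A perfect octave spans 12 semitones, so from Bb3 the target pitch is Bb2.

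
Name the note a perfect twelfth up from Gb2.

The twelfth's letter: G up five letter names plus an octave → D.
Moving 19 semitones up from Gb2 (the size of a perfect twelfth) reaches Db4.

Db4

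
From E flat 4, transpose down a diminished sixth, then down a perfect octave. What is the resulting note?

Down a diminished sixth from Eb4: G#3 (7 semitones down).
A perfect octave down from G#3 is G#2.

G sharp 2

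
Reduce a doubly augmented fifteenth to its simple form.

Take out an octave (7 from the number): 15 − 7 = 8.
That makes a doubly augmented fifteenth a compound doubly augmented octave — an octave plus a doubly augmented octave.

AA8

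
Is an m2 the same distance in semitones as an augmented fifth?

A minor second spans 1 semitone; an augmented fifth spans 8 semitones. They differ by 7.

No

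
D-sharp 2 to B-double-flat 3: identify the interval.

D to B spans six letter names (D-E-F-G-A-B), plus an octave, so the interval is some kind of thirteenth.
A major thirteenth would be 21 semitones; D#2 to Bbb3 is 18, three semitones narrower, so the interval is doubly diminished.
(Equivalently, a compound doubly diminished sixth: a doubly diminished sixth plus an octave.)

doubly diminished thirteenth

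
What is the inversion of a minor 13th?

major third

First reduce the compound minor thirteenth to its simple form, a minor sixth.
Inverted interval numbers add to nine, so a sixth pairs with a third (6 + 3 = 9).
Quality inverts too: minor becomes major. That makes the inversion a major third.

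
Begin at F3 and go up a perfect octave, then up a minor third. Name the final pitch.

F3 up a perfect octave → F4 (12 semitones).
F4 up a minor third → Ab4 (3 semitones).

Ab4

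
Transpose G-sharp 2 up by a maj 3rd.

B-sharp 2

Three letter names up from G: B.
A major third is 4 semitones; 4 semitones up from G#2 gives B#2.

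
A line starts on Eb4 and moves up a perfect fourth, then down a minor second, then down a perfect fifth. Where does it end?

A perfect fourth up from Eb4 is Ab4.
Down a minor second from Ab4: G4 (1 semitone down).
G4 down a perfect fifth → C4 (7 semitones).

C4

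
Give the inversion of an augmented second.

diminished 7th

Inverted interval numbers add to nine, so a second pairs with a seventh (2 + 7 = 9).
Quality inverts too: augmented becomes diminished. That makes the inversion a diminished seventh.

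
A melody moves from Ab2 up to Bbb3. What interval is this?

A to B spans two letter names (A-B), plus an octave, so the interval is some kind of ninth.
A major ninth would be 14 semitones, but Ab2 to Bbb3 is 13 — one semitone narrower, making it a minor ninth.
(Equivalently, a compound minor second: a minor second plus an octave.)

minor 9th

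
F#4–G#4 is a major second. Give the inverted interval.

m7

The rule of nine gives the new number: 9 − 2 = 7, so a second becomes a seventh.
And major becomes minor under inversion, so we get a minor seventh.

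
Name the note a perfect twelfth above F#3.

The twelfth's letter: F up five letter names plus an octave → C.
A perfect twelfth spans 19 semitones, so from F#3 the target pitch is C#5.

C#5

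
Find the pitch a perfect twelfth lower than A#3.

D#2

The twelfth's letter: A down five letter names plus an octave → D.
A perfect twelfth is 19 semitones; 19 semitones down from A#3 gives D#2.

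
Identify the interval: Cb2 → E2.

augmented 3rd

C to E spans three letter names (C-D-E), so the interval is some kind of third.
A major third would be 4 semitones; Cb2 to E2 is 5, one semitone wider, so the interval is augmented.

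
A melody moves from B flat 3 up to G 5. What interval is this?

B to G spans six letter names (B-C-D-E-F-G), plus an octave — that makes it a thirteenth of some quality.
Counting semitones, Bb3→G5 is 21, which is the major thirteenth.
(Equivalently, a compound major sixth: a major sixth plus an octave.)

major 13th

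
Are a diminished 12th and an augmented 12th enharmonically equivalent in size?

No

A diminished twelfth is 18 semitones but an augmented twelfth is 20 semitones — different sizes.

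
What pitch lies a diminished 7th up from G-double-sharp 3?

The seventh takes the letter from G up to F.
A diminished seventh spans 9 semitones, so from G##3 the target pitch is F#4.

F-sharp 4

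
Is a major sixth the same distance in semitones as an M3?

A major sixth spans 9 semitones; a major third spans 4 semitones. They differ by 5.

No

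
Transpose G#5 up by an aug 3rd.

Counting three letter names up from G lands on B.
An augmented third is 5 semitones; 5 semitones up from G#5 gives B##5.

B##5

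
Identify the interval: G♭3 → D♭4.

G to D spans five letter names (G-A-B-C-D): a fifth.
The perfect fifth spans 7 semitones, and Gb3 to Db4 is exactly 7 semitones — so this is a perfect fifth.

P5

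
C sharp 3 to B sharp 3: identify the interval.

C to B spans seven letter names (C-D-E-F-G-A-B): a seventh.
Counting semitones, C#3→B#3 is 11, which is the major seventh.

major 7th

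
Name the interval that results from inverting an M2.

minor 7th

The rule of nine gives the new number: 9 − 2 = 7, so a second becomes a seventh.
Quality inverts too: major becomes minor. That makes the inversion a minor seventh.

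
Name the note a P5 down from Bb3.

Eb3

The fifth takes the letter from B down to E.
A perfect fifth is 7 semitones; 7 semitones down from Bb3 gives Eb3.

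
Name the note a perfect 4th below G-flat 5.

D-flat 5

Counting four letter names down from G lands on D.
A perfect fourth is 5 semitones; 5 semitones down from Gb5 gives Db5.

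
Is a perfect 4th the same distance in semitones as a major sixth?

A perfect fourth is 5 semitones but a major sixth is 9 semitones — different sizes.

No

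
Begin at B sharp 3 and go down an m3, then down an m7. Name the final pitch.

A double-sharp 2

B#3 down a minor third → G##3 (3 semitones).
Down a minor seventh from G##3: A##2 (10 semitones down).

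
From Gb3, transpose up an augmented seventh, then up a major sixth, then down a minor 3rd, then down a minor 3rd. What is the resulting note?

Up an augmented seventh from Gb3: F#4 (12 semitones up).
F#4 up a major sixth → D#5 (9 semitones).
A minor third down from D#5 is B#4.
B#4 down a minor third → G##4 (3 semitones).

G##4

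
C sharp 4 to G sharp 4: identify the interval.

perfect fifth

C to G spans five letter names (C-D-E-F-G) — that makes it a fifth of some quality.
C#4 to G#4 is 7 semitones, matching the perfect fifth exactly, so the quality is perfect.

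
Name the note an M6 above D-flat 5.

The sixth takes the letter from D up to B.
Moving 9 semitones up from Db5 (the size of a major sixth) reaches Bb5.

B-flat 5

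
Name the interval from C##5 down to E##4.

Descending from C##5 to E##4 is the same interval as ascending E##4 to C##5.
E to C spans six letter names (E-F-G-A-B-C) — that makes it a sixth of some quality.
A major sixth would be 9 semitones, but E##4 to C##5 is 8 — one semitone narrower, making it a minor sixth.

minor sixth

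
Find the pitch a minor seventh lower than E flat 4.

Counting seven letter names down from E lands on F.
Moving 10 semitones down from Eb4 (the size of a minor seventh) reaches F3.

F 3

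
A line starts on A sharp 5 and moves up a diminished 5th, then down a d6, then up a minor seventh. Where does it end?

F double-sharp 6

A#5 up a diminished fifth → E6 (6 semitones).
Down a diminished sixth from E6: G##5 (7 semitones down).
G##5 up a minor seventh → F##6 (10 semitones).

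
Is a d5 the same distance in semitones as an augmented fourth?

A diminished fifth = 6 semitones = an augmented fourth; enharmonically equal.

Yes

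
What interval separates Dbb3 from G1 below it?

dd12

Descending from Dbb3 to G1 is the same interval as ascending G1 to Dbb3.
G to D spans five letter names (G-A-B-C-D), plus an octave — that makes it a twelfth of some quality.
A perfect twelfth would be 19 semitones; G1 to Dbb3 is 17, two semitones narrower, so the interval is doubly diminished.
(Equivalently, a compound doubly diminished fifth: a doubly diminished fifth plus an octave.)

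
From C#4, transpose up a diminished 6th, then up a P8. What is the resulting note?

Ab5

Up a diminished sixth from C#4: Ab4 (7 semitones up).
A perfect octave up from Ab4 is Ab5.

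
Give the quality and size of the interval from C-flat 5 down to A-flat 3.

minor 10th

Descending from Cb5 to Ab3 is the same interval as ascending Ab3 to Cb5.
A to C spans three letter names (A-B-C), plus an octave: a tenth.
A major tenth would be 16 semitones, but Ab3 to Cb5 is 15 — one semitone narrower, making it a minor tenth.
(Equivalently, a compound minor third: a minor third plus an octave.)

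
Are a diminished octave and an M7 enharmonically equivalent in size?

A diminished octave spans 11 semitones, and a major seventh also spans 11 semitones — they're enharmonic.

Yes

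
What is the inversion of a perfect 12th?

perfect 4th

First reduce the compound perfect twelfth to its simple form, a perfect fifth.
Inverted interval numbers add to nine, so a fifth pairs with a fourth (5 + 4 = 9).
And perfect stays perfect under inversion, so we get a perfect fourth.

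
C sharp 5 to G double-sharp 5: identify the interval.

C to G spans five letter names (C-D-E-F-G), so the interval is some kind of fifth.
C#5 to G##5 spans 8 semitones — one semitone wider than the perfect fifth (7) — giving an augmented fifth.

augmented fifth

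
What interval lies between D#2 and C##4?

major fourteenth

D to C spans seven letter names (D-E-F-G-A-B-C), plus an octave: a fourteenth.
The major fourteenth spans 23 semitones, and D#2 to C##4 is exactly 23 semitones — so this is a major fourteenth.
(Equivalently, a compound major seventh: a major seventh plus an octave.)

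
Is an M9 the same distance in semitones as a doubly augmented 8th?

Both span 14 semitones: a major ninth and a doubly augmented octave are the same chromatic distance.

Yes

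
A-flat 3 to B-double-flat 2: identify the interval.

major 7th

Descending from Ab3 to Bbb2 is the same interval as ascending Bbb2 to Ab3.
B to A spans seven letter names (B-C-D-E-F-G-A), so the interval is some kind of seventh.
Counting semitones, Bbb2→Ab3 is 11, which is the major seventh.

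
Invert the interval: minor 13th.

First reduce the compound minor thirteenth to its simple form, a minor sixth.
Inverted interval numbers add to nine, so a sixth pairs with a third (6 + 3 = 9).
The quality also flips — minor becomes major — giving a major third.

major third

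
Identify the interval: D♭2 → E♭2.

major 2nd

D to E spans two letter names (D-E), so the interval is some kind of second.
Counting semitones, Db2→Eb2 is 2, which is the major second.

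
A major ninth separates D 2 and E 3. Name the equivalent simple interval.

M2

Subtracting seven from the interval number removes an octave: 9 − 7 = 2.
So a major ninth is an octave plus a major second. The quality is unchanged.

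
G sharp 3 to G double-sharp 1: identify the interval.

Descending from G#3 to G##1 is the same interval as ascending G##1 to G#3.
G to G is the same letter name, plus 2 octaves: a fifteenth.
G##1 to G#3 spans 23 semitones — one semitone narrower than the perfect fifteenth (24) — giving a diminished fifteenth.
(Equivalently, a compound diminished octave: a diminished octave plus an octave.)

diminished fifteenth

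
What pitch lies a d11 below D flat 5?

Counting four letter names plus an octave down from D lands on A.
A diminished eleventh is 16 semitones; 16 semitones down from Db5 gives A3.

A 3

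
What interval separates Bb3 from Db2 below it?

Descending from Bb3 to Db2 is the same interval as ascending Db2 to Bb3.
D to B spans six letter names (D-E-F-G-A-B), plus an octave, so the interval is some kind of thirteenth.
Db2 to Bb3 is 21 semitones, matching the major thirteenth exactly, so the quality is major.
(Equivalently, a compound major sixth: a major sixth plus an octave.)

major thirteenth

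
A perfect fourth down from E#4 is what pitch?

B#3

Counting four letter names down from E lands on B.
A perfect fourth spans 5 semitones, so from E#4 the target pitch is B#3.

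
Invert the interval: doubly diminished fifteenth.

doubly augmented unison

First reduce the compound doubly diminished fifteenth to its simple form, a doubly diminished octave.
The rule of nine gives the new number: 9 − 8 = 1, so an octave becomes a unison.
The quality also flips — doubly diminished becomes doubly augmented — giving a doubly augmented unison.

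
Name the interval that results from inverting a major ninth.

minor seventh

First reduce the compound major ninth to its simple form, a major second.
Interval numbers invert to sum to nine: 2 + 7 = 9, so a second inverts to a seventh.
The quality also flips — major becomes minor — giving a minor seventh.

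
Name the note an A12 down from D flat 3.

The twelfth's letter: D down five letter names plus an octave → G.
An augmented twelfth is 20 semitones; 20 semitones down from Db3 gives Gbb1.

G double-flat 1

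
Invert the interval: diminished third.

Inverted interval numbers add to nine, so a third pairs with a sixth (3 + 6 = 9).
And diminished becomes augmented under inversion, so we get an augmented sixth.

augmented 6th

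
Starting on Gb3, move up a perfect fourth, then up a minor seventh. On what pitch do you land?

Bbb4

A perfect fourth up from Gb3 is Cb4.
A minor seventh up from Cb4 is Bbb4.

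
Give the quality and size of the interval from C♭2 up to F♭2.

C to F spans four letter names (C-D-E-F): a fourth.
The perfect fourth spans 5 semitones, and Cb2 to Fb2 is exactly 5 semitones — so this is a perfect fourth.

P4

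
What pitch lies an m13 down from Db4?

F2

The thirteenth's letter: D down six letter names plus an octave → F.
A minor thirteenth is 20 semitones; 20 semitones down from Db4 gives F2.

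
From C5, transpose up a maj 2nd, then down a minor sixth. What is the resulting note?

F#4

Up a major second from C5: D5 (2 semitones up).
Down a minor sixth from D5: F#4 (8 semitones down).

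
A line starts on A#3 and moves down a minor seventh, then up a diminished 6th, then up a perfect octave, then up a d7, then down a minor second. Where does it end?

Eb5

A minor seventh down from A#3 is B#2.
A diminished sixth up from B#2 is G3.
Up a perfect octave from G3: G4 (12 semitones up).
G4 up a diminished seventh → Fb5 (9 semitones).
A minor second down from Fb5 is Eb5.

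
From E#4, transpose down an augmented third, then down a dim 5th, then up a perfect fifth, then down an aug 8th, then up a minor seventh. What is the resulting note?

Bb3

Down an augmented third from E#4: C4 (5 semitones down).
A diminished fifth down from C4 is F#3.
F#3 up a perfect fifth → C#4 (7 semitones).
Down an augmented octave from C#4: C3 (13 semitones down).
Up a minor seventh from C3: Bb3 (10 semitones up).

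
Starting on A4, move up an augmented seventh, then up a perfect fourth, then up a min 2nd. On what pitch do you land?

Up an augmented seventh from A4: G##5 (12 semitones up).
Up a perfect fourth from G##5: C##6 (5 semitones up).
C##6 up a minor second → D#6 (1 semitone).

D#6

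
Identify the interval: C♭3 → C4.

augmented 8th

C to C is the same letter name, plus an octave, so the interval is some kind of octave.
A perfect octave would be 12 semitones; Cb3 to C4 is 13, one semitone wider, so the interval is augmented.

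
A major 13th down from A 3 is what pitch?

The thirteenth's letter: A down six letter names plus an octave → C.
Moving 21 semitones down from A3 (the size of a major thirteenth) reaches C2.

C 2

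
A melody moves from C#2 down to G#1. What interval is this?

perfect fourth

Descending from C#2 to G#1 is the same interval as ascending G#1 to C#2.
G to C spans four letter names (G-A-B-C), so the interval is some kind of fourth.
The perfect fourth spans 5 semitones, and G#1 to C#2 is exactly 5 semitones — so this is a perfect fourth.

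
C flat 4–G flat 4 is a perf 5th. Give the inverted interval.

perfect fourth

The rule of nine gives the new number: 9 − 5 = 4, so a fifth becomes a fourth.
And perfect stays perfect under inversion, so we get a perfect fourth.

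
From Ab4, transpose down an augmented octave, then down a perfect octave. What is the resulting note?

Abb2

An augmented octave down from Ab4 is Abb3.
Down a perfect octave from Abb3: Abb2 (12 semitones down).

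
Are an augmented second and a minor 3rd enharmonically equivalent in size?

Yes

An augmented second spans 3 semitones, and a minor third also spans 3 semitones — they're enharmonic.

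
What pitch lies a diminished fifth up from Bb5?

Fb6

Counting five letter names up from B lands on F.
A diminished fifth is 6 semitones; 6 semitones up from Bb5 gives Fb6.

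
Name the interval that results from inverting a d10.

augmented sixth

First reduce the compound diminished tenth to its simple form, a diminished third.
Interval numbers invert to sum to nine: 3 + 6 = 9, so a third inverts to a sixth.
Quality inverts too: diminished becomes augmented. That makes the inversion an augmented sixth.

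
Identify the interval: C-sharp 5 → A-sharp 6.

C to A spans six letter names (C-D-E-F-G-A), plus an octave: a thirteenth.
Counting semitones, C#5→A#6 is 21, which is the major thirteenth.
(Equivalently, a compound major sixth: a major sixth plus an octave.)

M13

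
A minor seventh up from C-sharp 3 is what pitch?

Counting seven letter names up from C lands on B.
A minor seventh spans 10 semitones, so from C#3 the target pitch is B3.

B 3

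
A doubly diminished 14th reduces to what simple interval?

doubly diminished 7th

Subtracting seven from the interval number removes an octave: 14 − 7 = 7.
Quality carries through unchanged, so the simple form is a doubly diminished seventh.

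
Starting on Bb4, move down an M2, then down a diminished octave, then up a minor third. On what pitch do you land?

Bb4 down a major second → Ab4 (2 semitones).
Ab4 down a diminished octave → A3 (11 semitones).
Up a minor third from A3: C4 (3 semitones up).

C4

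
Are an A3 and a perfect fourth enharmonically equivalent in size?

Yes

An augmented third spans 5 semitones, and a perfect fourth also spans 5 semitones — they're enharmonic.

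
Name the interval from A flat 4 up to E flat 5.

A to E spans five letter names (A-B-C-D-E), so the interval is some kind of fifth.
Ab4 to Eb5 is 7 semitones, matching the perfect fifth exactly, so the quality is perfect.

perfect fifth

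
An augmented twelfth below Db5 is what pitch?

Five letters down from D (plus an octave) reaches G.
An augmented twelfth spans 20 semitones, so from Db5 the target pitch is Gbb3.

Gbb3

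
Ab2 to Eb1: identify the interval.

perfect 11th

Descending from Ab2 to Eb1 is the same interval as ascending Eb1 to Ab2.
E to A spans four letter names (E-F-G-A), plus an octave — that makes it an eleventh of some quality.
Counting semitones, Eb1→Ab2 is 17, which is the perfect eleventh.
(Equivalently, a compound perfect fourth: a perfect fourth plus an octave.)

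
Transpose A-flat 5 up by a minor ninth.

Counting two letter names plus an octave up from A lands on B.
A minor ninth is 13 semitones; 13 semitones up from Ab5 gives Bbb6.

B-double-flat 6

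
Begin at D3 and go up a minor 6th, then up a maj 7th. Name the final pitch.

A minor sixth up from D3 is Bb3.
A major seventh up from Bb3 is A4.

A4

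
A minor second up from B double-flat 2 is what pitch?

The second takes the letter from B up to C.
A minor second spans 1 semitone, so from Bbb2 the target pitch is Cbb3.

C double-flat 3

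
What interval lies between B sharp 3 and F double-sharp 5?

perfect 12th

B to F spans five letter names (B-C-D-E-F), plus an octave — that makes it a twelfth of some quality.
Counting semitones, B#3→F##5 is 19, which is the perfect twelfth.
(Equivalently, a compound perfect fifth: a perfect fifth plus an octave.)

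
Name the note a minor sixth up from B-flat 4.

G-flat 5

Six letter names up from B: G.
Moving 8 semitones up from Bb4 (the size of a minor sixth) reaches Gb5.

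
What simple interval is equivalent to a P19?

perfect fifth

Each octave removed subtracts seven from the number: 19 − 14 = 5.
So a perfect nineteenth is 2 octaves plus a perfect fifth. The quality is unchanged.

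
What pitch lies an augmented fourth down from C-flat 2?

G-double-flat 1

Counting four letter names down from C lands on G.
An augmented fourth is 6 semitones; 6 semitones down from Cb2 gives Gbb1.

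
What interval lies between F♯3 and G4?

minor ninth

F to G spans two letter names (F-G), plus an octave — that makes it a ninth of some quality.
At 13 semitones, F#3→G4 falls one short of a major ninth: minor.
(Equivalently, a compound minor second: a minor second plus an octave.)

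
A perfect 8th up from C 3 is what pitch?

The letter stays C (same as the start), shifted an octave up.
Moving 12 semitones up from C3 (the size of a perfect octave) reaches C4.

C 4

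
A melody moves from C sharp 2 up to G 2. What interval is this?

C to G spans five letter names (C-D-E-F-G), so the interval is some kind of fifth.
C#2 to G2 spans 6 semitones — one semitone narrower than the perfect fifth (7) — giving a diminished fifth.

diminished fifth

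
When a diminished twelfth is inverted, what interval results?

augmented 4th

First reduce the compound diminished twelfth to its simple form, a diminished fifth.
Inverted interval numbers add to nine, so a fifth pairs with a fourth (5 + 4 = 9).
The quality also flips — diminished becomes augmented — giving an augmented fourth.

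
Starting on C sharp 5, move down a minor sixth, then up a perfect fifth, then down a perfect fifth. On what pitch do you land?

E sharp 4

Down a minor sixth from C#5: E#4 (8 semitones down).
A perfect fifth up from E#4 is B#4.
Down a perfect fifth from B#4: E#4 (7 semitones down).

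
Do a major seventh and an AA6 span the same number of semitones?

A major seventh = 11 semitones = a doubly augmented sixth; enharmonically equal.

Yes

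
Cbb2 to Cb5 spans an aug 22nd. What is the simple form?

augmented 8th

Subtracting seven from the interval number removes an octave: 22 − 14 = 8.
Quality carries through unchanged, so the simple form is an augmented octave.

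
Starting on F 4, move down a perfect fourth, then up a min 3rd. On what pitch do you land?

E flat 4

A perfect fourth down from F4 is C4.
A minor third up from C4 is Eb4.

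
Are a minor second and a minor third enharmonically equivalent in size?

1 semitone (minor second) vs 3 semitones (minor third): not equal.

No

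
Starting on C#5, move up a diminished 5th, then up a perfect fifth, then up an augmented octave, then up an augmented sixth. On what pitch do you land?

B##7

A diminished fifth up from C#5 is G5.
G5 up a perfect fifth → D6 (7 semitones).
D6 up an augmented octave → D#7 (13 semitones).
Up an augmented sixth from D#7: B##7 (10 semitones up).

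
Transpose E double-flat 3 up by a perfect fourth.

The fourth takes the letter from E up to A.
A perfect fourth is 5 semitones; 5 semitones up from Ebb3 gives Abb3.

A double-flat 3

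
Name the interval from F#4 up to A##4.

F to A spans three letter names (F-G-A) — that makes it a third of some quality.
A major third would be 4 semitones; F#4 to A##4 is 5, one semitone wider, so the interval is augmented.

augmented third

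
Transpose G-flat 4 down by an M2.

F-flat 4

Counting two letter names down from G lands on F.
Moving 2 semitones down from Gb4 (the size of a major second) reaches Fb4.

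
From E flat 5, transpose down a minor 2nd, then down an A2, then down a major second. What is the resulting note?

A minor second down from Eb5 is D5.
Down an augmented second from D5: Cb5 (3 semitones down).
A major second down from Cb5 is Bbb4.

B double-flat 4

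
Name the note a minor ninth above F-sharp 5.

Counting two letter names plus an octave up from F lands on G.
A minor ninth spans 13 semitones, so from F#5 the target pitch is G6.

G 6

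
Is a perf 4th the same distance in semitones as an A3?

Both span 5 semitones: a perfect fourth and an augmented third are the same chromatic distance.

Yes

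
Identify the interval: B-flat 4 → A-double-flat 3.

A9

Descending from Bb4 to Abb3 is the same interval as ascending Abb3 to Bb4.
A to B spans two letter names (A-B), plus an octave: a ninth.
A major ninth would be 14 semitones; Abb3 to Bb4 is 15, one semitone wider, so the interval is augmented.
(Equivalently, a compound augmented second: an augmented second plus an octave.)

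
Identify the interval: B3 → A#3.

m2

Descending from B3 to A#3 is the same interval as ascending A#3 to B3.
A to B spans two letter names (A-B), so the interval is some kind of second.
A major second would be 2 semitones, but A#3 to B3 is 1 — one semitone narrower, making it a minor second.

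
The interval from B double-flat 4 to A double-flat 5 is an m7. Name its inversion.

Inverted interval numbers add to nine, so a seventh pairs with a second (7 + 2 = 9).
Quality inverts too: minor becomes major. That makes the inversion a major second.

major 2nd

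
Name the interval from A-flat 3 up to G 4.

A to G spans seven letter names (A-B-C-D-E-F-G): a seventh.
Counting semitones, Ab3→G4 is 11, which is the major seventh.

major 7th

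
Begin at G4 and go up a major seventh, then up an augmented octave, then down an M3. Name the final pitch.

A major seventh up from G4 is F#5.
F#5 up an augmented octave → F##6 (13 semitones).
Down a major third from F##6: D#6 (4 semitones down).

D#6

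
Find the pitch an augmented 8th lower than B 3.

B-flat 2

For an octave the letter name doesn't change: still B, an octave down.
An augmented octave is 13 semitones; 13 semitones down from B3 gives Bb2.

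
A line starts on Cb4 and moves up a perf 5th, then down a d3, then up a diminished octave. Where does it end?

Cb4 up a perfect fifth → Gb4 (7 semitones).
Gb4 down a diminished third → E4 (2 semitones).
Up a diminished octave from E4: Eb5 (11 semitones up).

Eb5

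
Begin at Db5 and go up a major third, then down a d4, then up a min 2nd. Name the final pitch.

D5

Db5 up a major third → F5 (4 semitones).
A diminished fourth down from F5 is C#5.
A minor second up from C#5 is D5.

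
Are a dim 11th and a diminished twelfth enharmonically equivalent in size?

16 semitones (diminished eleventh) vs 18 semitones (diminished twelfth): not equal.

No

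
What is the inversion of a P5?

perfect fourth

Inverted interval numbers add to nine, so a fifth pairs with a fourth (5 + 4 = 9).
And perfect stays perfect under inversion, so we get a perfect fourth.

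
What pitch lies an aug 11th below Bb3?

The eleventh's letter: B down four letter names plus an octave → F.
An augmented eleventh is 18 semitones; 18 semitones down from Bb3 gives Fb2.

Fb2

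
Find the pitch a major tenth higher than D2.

Three letters up from D (plus an octave) reaches F.
A major tenth is 16 semitones; 16 semitones up from D2 gives F#3.

F#3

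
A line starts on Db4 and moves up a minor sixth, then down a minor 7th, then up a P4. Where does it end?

Db4 up a minor sixth → Bbb4 (8 semitones).
Bbb4 down a minor seventh → Cb4 (10 semitones).
Cb4 up a perfect fourth → Fb4 (5 semitones).

Fb4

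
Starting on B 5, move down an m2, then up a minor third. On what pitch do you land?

A minor second down from B5 is A#5.
A#5 up a minor third → C#6 (3 semitones).

C sharp 6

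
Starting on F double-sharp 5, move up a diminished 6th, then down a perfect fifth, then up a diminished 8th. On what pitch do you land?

Up a diminished sixth from F##5: D6 (7 semitones up).
A perfect fifth down from D6 is G5.
Up a diminished octave from G5: Gb6 (11 semitones up).

G flat 6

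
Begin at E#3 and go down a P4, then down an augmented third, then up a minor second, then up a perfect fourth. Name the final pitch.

Down a perfect fourth from E#3: B#2 (5 semitones down).
Down an augmented third from B#2: G2 (5 semitones down).
A minor second up from G2 is Ab2.
Ab2 up a perfect fourth → Db3 (5 semitones).

Db3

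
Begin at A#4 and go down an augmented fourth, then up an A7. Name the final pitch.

D##5

A#4 down an augmented fourth → E4 (6 semitones).
Up an augmented seventh from E4: D##5 (12 semitones up).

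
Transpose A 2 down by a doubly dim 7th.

B-double-sharp 1

The seventh takes the letter from A down to B.
A doubly diminished seventh spans 8 semitones, so from A2 the target pitch is B##1.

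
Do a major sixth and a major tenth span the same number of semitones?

A major sixth is 9 semitones but a major tenth is 16 semitones — different sizes.

No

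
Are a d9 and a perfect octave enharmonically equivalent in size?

Both span 12 semitones: a diminished ninth and a perfect octave are the same chromatic distance.

Yes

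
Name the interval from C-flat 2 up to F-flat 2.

perfect fourth

C to F spans four letter names (C-D-E-F), so the interval is some kind of fourth.
The perfect fourth spans 5 semitones, and Cb2 to Fb2 is exactly 5 semitones — so this is a perfect fourth.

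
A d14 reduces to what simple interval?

Subtracting seven from the interval number removes an octave: 14 − 7 = 7.
So a diminished fourteenth is an octave plus a diminished seventh. The quality is unchanged.

diminished 7th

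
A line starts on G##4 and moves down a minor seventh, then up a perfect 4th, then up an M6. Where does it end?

B##4

A minor seventh down from G##4 is A##3.
Up a perfect fourth from A##3: D##4 (5 semitones up).
A major sixth up from D##4 is B##4.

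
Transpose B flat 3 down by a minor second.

Counting two letter names down from B lands on A.
A minor second is 1 semitone; 1 semitone down from Bb3 gives A3.

A 3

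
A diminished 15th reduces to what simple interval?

d8

Subtracting seven from the interval number removes an octave: 15 − 7 = 8.
Quality carries through unchanged, so the simple form is a diminished octave.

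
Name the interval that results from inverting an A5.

Interval numbers invert to sum to nine: 5 + 4 = 9, so a fifth inverts to a fourth.
Quality inverts too: augmented becomes diminished. That makes the inversion a diminished fourth.

d4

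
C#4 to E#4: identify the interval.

major third

C to E spans three letter names (C-D-E) — that makes it a third of some quality.
C#4 to E#4 is 4 semitones, matching the major third exactly, so the quality is major.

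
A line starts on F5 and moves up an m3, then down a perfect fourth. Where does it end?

Eb5

F5 up a minor third → Ab5 (3 semitones).
Ab5 down a perfect fourth → Eb5 (5 semitones).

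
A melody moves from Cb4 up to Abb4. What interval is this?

minor sixth

C to A spans six letter names (C-D-E-F-G-A) — that makes it a sixth of some quality.
A major sixth would be 9 semitones, but Cb4 to Abb4 is 8 — one semitone narrower, making it a minor sixth.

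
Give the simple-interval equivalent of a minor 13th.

m6

Each octave removed subtracts seven from the number: 13 − 7 = 6.
That makes a minor thirteenth a compound minor sixth — an octave plus a minor sixth.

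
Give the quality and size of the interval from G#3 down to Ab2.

augmented 7th

Descending from G#3 to Ab2 is the same interval as ascending Ab2 to G#3.
A to G spans seven letter names (A-B-C-D-E-F-G): a seventh.
A major seventh would be 11 semitones; Ab2 to G#3 is 12, one semitone wider, so the interval is augmented.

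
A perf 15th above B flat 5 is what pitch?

B flat 7

The letter stays B (same as the start), shifted two octaves up.
Moving 24 semitones up from Bb5 (the size of a perfect fifteenth) reaches Bb7.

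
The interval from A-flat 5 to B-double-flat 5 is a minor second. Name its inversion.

major seventh

The rule of nine gives the new number: 9 − 2 = 7, so a second becomes a seventh.
The quality also flips — minor becomes major — giving a major seventh.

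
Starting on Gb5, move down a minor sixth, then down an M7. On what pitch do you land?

Cb4

A minor sixth down from Gb5 is Bb4.
A major seventh down from Bb4 is Cb4.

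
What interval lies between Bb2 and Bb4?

B to B is the same letter name, plus 2 octaves — that makes it a fifteenth of some quality.
Bb2 to Bb4 is 24 semitones, matching the perfect fifteenth exactly, so the quality is perfect.
(Equivalently, a compound perfect octave: a perfect octave plus an octave.)

perfect 15th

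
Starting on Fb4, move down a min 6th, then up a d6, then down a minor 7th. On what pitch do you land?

Fb4 down a minor sixth → Ab3 (8 semitones).
A diminished sixth up from Ab3 is Fbb4.
Down a minor seventh from Fbb4: Gbb3 (10 semitones down).

Gbb3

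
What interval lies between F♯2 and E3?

minor 7th

F to E spans seven letter names (F-G-A-B-C-D-E) — that makes it a seventh of some quality.
F#2 to E3 is 10 semitones, a half step short of the major seventh (11), so this is minor.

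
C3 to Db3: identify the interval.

minor second

C to D spans two letter names (C-D), so the interval is some kind of second.
At 1 semitone, C3→Db3 falls one short of a major second: minor.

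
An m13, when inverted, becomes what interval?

M3

First reduce the compound minor thirteenth to its simple form, a minor sixth.
Interval numbers invert to sum to nine: 6 + 3 = 9, so a sixth inverts to a third.
Quality inverts too: minor becomes major. That makes the inversion a major third.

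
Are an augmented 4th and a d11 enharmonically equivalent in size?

An augmented fourth is 6 semitones but a diminished eleventh is 16 semitones — different sizes.

No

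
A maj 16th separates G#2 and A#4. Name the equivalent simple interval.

major 2nd

Each octave removed subtracts seven from the number: 16 − 14 = 2.
So a major sixteenth is 2 octaves plus a major second. The quality is unchanged.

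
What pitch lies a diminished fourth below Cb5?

G4

The fourth takes the letter from C down to G.
A diminished fourth spans 4 semitones, so from Cb5 the target pitch is G4.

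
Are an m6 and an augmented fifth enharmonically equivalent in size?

Yes

A minor sixth spans 8 semitones, and an augmented fifth also spans 8 semitones — they're enharmonic.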